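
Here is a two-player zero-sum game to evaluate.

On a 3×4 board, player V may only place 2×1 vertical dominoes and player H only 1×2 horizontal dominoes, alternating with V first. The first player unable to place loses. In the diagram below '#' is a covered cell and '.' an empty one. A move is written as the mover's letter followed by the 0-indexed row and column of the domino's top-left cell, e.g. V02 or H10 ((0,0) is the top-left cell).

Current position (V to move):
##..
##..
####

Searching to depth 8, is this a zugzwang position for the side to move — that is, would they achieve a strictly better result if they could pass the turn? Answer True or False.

p1 V@[##../##../####]: V02[###./###./####]+1* V03[##.#/##.#/####]+1
p2 H@[###./###./####] terminal -1; root [##../##../####] d8
suppose V passes — search the same position with H to move:
pass> p1 H@[##../##../####]: H02[####/##../####]+1* H12[##../####/####]+1
pass> p2 V@[####/##../####] terminal -1; root [##../##../####] d8
for V: play +1, pass -1

zugzwang(##../##../####, V) = False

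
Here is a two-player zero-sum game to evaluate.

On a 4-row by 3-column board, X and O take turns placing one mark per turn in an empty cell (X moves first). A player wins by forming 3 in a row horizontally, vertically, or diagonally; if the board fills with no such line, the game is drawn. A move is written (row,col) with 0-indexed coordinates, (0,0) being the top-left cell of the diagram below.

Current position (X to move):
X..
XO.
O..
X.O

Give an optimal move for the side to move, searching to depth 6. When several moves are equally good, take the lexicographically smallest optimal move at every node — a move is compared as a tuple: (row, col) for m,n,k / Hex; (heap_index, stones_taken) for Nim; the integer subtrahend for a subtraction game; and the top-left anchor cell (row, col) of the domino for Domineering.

ply 1, X at X../XO./O../X.O | (0,1)=-1→XX./XO./O../X.O; (0,2)=+0→X.X/XO./O../X.O*; (1,2)=-1→X../XOX/O../X.O; (2,1)=-1→X../XO./OX./X.O; (2,2)=-1→X../XO./O.X/X.O; (3,1)=-1→X../XO./O../XXO
ply 2, O at X.X/XO./O../X.O | (0,1)=+0→XOX/XO./O../X.O*; (1,2)=-1→X.X/XOO/O../X.O; (2,1)=-1→X.X/XO./OO./X.O; (2,2)=-1→X.X/XO./O.O/X.O; (3,1)=-1→X.X/XO./O../XOO
ply 3, X at XOX/XO./O../X.O | (1,2)=-1→XOX/XOX/O../X.O; (2,1)=+0→XOX/XO./OX./X.O*; (2,2)=-1→XOX/XO./O.X/X.O; (3,1)=-1→XOX/XO./O../XXO
ply 4, O at XOX/XO./OX./X.O | (1,2)=+0→XOX/XOO/OX./X.O*; (2,2)=-1→XOX/XO./OXO/X.O; (3,1)=-1→XOX/XO./OX./XOO
ply 5, X at XOX/XOO/OX./X.O | (2,2)=+0→XOX/XOO/OXX/X.O*; (3,1)=-1→XOX/XOO/OX./XXO
ply 6, O at XOX/XOO/OXX/X.O | (3,1)=+0→XOX/XOO/OXX/XOO*
ply 7: XOX/XOO/OXX/XOO is terminal +0 (X); from X../XO./O../X.O depth 6

X's best at [X../XO./O../X.O]: (0,2)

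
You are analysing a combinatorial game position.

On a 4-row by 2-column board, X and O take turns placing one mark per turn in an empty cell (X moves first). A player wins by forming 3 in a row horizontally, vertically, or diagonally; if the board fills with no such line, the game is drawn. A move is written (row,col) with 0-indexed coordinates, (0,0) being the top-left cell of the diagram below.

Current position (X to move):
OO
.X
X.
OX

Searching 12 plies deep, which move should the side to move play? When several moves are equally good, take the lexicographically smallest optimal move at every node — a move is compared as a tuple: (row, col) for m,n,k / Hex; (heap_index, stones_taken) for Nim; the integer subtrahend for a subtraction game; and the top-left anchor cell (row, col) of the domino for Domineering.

ply 1, X at OO/.X/X./OX | (1,0)=+0→OO/XX/X./OX; (2,1)=+1→OO/.X/XX/OX*
ply 2: OO/.X/XX/OX is terminal -1 (O); from OO/.X/X./OX depth 12

X's best at [OO/.X/X./OX]: (2,1)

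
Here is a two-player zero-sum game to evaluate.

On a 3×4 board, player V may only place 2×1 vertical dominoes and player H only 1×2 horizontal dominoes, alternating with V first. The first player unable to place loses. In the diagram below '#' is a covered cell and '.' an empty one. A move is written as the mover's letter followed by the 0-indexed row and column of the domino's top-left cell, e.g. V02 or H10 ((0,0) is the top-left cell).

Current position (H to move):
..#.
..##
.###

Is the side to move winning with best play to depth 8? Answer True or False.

H winning at [..#./..##/.###]: True

p1 H@[..#./..##/.###]: H00[###./..##/.###]-1 H10[..#./####/.###]+1*
p2 V@[..#./####/.###] terminal -1; root [..#./..##/.###] d8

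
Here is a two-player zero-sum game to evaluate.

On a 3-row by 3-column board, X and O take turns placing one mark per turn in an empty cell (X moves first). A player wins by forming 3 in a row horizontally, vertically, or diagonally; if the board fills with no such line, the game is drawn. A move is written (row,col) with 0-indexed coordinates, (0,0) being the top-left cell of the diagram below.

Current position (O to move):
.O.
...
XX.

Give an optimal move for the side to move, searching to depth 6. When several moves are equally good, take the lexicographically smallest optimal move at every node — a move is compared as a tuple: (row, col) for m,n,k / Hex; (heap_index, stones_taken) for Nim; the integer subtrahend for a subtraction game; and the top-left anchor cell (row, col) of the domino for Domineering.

O's best at [.O./.../XX.]: (2,2)

p1 O@[.O./.../XX.]: (0,0)[OO./.../XX.]-1 (0,2)[.OO/.../XX.]-1 (1,0)[.O./O../XX.]-1 (1,1)[.O./.O./XX.]-1 (1,2)[.O./..O/XX.]-1 (2,2)[.O./.../XXO]+0*
p2 X@[.O./.../XXO]: (0,0)[XO./.../XXO]+0* (0,2)[.OX/.../XXO]+0 (1,0)[.O./X../XXO]-1 (1,1)[.O./.X./XXO]-1 (1,2)[.O./..X/XXO]-1
p3 O@[XO./.../XXO]: (0,2)[XOO/.../XXO]-1 (1,0)[XO./O../XXO]+0* (1,1)[XO./.O./XXO]-1 (1,2)[XO./..O/XXO]-1
p4 X@[XO./O../XXO]: (0,2)[XOX/O../XXO]+0* (1,1)[XO./OX./XXO]+0 (1,2)[XO./O.X/XXO]+0
p5 O@[XOX/O../XXO]: (1,1)[XOX/OO./XXO]+0* (1,2)[XOX/O.O/XXO]-1
p6 X@[XOX/OO./XXO]: (1,2)[XOX/OOX/XXO]+0*
p7 O@[XOX/OOX/XXO] terminal +0; root [.O./.../XX.] d6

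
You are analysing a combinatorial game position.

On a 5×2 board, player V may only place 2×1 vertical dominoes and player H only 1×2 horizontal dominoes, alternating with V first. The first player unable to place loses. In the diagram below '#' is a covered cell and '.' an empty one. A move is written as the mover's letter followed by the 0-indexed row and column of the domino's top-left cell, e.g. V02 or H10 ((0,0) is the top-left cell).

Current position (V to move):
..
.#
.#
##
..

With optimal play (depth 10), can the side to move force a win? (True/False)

ply 1, V at ../.#/.#/##/.. | V00=-1→#./##/.#/##/..*; V10=-1→../##/##/##/..
ply 2, H at #./##/.#/##/.. | H40=+1→#./##/.#/##/##*
ply 3: #./##/.#/##/## is terminal -1 (V); from ../.#/.#/##/.. depth 10

V winning at [../.#/.#/##/..]: False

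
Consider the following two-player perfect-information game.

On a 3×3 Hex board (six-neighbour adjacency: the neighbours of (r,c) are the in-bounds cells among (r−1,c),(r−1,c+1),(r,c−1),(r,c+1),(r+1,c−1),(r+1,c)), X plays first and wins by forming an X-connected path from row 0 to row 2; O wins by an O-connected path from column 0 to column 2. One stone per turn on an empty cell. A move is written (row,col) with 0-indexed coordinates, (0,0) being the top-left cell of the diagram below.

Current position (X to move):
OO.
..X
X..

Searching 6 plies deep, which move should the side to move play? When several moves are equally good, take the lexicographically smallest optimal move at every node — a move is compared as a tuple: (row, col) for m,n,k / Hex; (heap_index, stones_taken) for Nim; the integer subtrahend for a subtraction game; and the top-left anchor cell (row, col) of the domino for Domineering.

X's best at [OO./..X/X..]: (0,2)

[OO./..X/X..] X move#1: (0,2):+1/OOX/..X/X..*, (1,0):-1/OO./X.X/X.., (1,1):-1/OO./.XX/X.., (2,1):-1/OO./..X/XX., (2,2):-1/OO./..X/X.X
[OOX/..X/X..] O move#2: (1,0):-1/OOX/O.X/X..*, (1,1):-1/OOX/.OX/X.., (2,1):-1/OOX/..X/XO., (2,2):-1/OOX/..X/X.O
[OOX/O.X/X..] X move#3: (1,1):+1/OOX/OXX/X..*, (2,1):+1/OOX/O.X/XX., (2,2):+1/OOX/O.X/X.X
[OOX/OXX/X..] end (terminal -1, O#4); searched OO./..X/X.. to 6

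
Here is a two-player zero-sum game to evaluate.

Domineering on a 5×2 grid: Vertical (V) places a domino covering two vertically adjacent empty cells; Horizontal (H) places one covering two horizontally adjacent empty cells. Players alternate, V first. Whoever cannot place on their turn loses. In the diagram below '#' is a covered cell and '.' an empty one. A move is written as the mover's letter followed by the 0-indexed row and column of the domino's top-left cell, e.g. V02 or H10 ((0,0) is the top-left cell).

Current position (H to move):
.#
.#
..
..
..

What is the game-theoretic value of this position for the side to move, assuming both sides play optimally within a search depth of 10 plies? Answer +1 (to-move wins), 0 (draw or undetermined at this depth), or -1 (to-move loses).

[.#/.#/../../..] H move#1: H20:-1/.#/.#/##/../.., H30:+1/.#/.#/../##/..*, H40:-1/.#/.#/../../##
[.#/.#/../##/..] V move#2: V00:-1/##/##/../##/..*, V10:-1/.#/##/#./##/..
[##/##/../##/..] H move#3: H20:+1/##/##/##/##/..*, H40:+1/##/##/../##/##
[##/##/##/##/..] end (terminal -1, V#4); searched .#/.#/../../.. to 10

value(.#/.#/../../.., H) = +1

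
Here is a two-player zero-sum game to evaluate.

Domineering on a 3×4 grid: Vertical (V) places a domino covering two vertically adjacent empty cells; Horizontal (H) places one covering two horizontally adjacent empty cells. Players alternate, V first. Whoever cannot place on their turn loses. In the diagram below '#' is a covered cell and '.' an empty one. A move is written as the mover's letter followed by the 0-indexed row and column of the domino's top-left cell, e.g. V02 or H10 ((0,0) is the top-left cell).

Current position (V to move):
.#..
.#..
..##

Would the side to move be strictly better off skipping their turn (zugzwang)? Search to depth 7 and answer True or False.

ply 1, V at .#../.#../..## | V00=-1→##../##../..##; V02=+1→.##./.##./..##*; V03=+1→.#.#/.#.#/..##; V10=-1→.#../##../#.##
ply 2, H at .##./.##./..## | H20=-1→.##./.##./####*
ply 3, V at .##./.##./#### | V00=+1→###./###./####*; V03=+1→.###/.###/####
ply 4: ###./###./#### is terminal -1 (H); from .#../.#../..## depth 7
if V skipped the turn, H would face:
~ ply 1, H at .#../.#../..## | H02=+1→.###/.#../..##*; H12=+1→.#../.###/..##; H20=-1→.#../.#../####
~ ply 2, V at .###/.#../..## | V00=-1→####/##../..##*; V10=-1→.###/##../#.##
~ ply 3, H at ####/##../..## | H12=+1→####/####/..##*; H20=+1→####/##../####
~ ply 4: ####/####/..## is terminal -1 (V); from .#../.#../..## depth 7
compare (V): move=+1 vs pass=-1

zugzwang(.#../.#../..##, V) = False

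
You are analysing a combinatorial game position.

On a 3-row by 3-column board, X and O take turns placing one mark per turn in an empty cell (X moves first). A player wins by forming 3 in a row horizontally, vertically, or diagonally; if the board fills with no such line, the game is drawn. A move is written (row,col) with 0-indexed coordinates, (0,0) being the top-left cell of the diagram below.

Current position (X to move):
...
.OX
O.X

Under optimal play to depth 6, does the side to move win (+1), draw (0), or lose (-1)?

[.../.OX/O.X] X move#1: (0,0):-1/X../.OX/O.X, (0,1):-1/.X./.OX/O.X, (0,2):+1/..X/.OX/O.X*, (1,0):-1/.../XOX/O.X, (2,1):-1/.../.OX/OXX
[..X/.OX/O.X] end (terminal -1, O#2); searched .../.OX/O.X to 6

value(.../.OX/O.X, X) = +1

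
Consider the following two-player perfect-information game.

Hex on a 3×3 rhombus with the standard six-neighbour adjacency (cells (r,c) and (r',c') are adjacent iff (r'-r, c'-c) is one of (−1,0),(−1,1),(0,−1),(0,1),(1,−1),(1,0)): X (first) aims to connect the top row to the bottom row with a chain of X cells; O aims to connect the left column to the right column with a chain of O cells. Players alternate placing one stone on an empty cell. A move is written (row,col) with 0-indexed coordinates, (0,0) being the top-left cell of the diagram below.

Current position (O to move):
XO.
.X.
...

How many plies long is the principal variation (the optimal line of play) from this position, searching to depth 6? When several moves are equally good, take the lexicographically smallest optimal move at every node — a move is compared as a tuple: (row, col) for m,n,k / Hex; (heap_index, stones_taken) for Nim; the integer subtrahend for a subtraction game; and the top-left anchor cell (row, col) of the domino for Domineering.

ply 1, O at XO./.X./... | (0,2)=-1→XOO/.X./...*; (1,0)=-1→XO./OX./...; (1,2)=-1→XO./.XO/...; (2,0)=-1→XO./.X./O..; (2,1)=-1→XO./.X./.O.; (2,2)=-1→XO./.X./..O
ply 2, X at XOO/.X./... | (1,0)=+1→XOO/XX./...*; (1,2)=-1→XOO/.XX/...; (2,0)=-1→XOO/.X./X..; (2,1)=-1→XOO/.X./.X.; (2,2)=-1→XOO/.X./..X
ply 3, O at XOO/XX./... | (1,2)=-1→XOO/XXO/...*; (2,0)=-1→XOO/XX./O..; (2,1)=-1→XOO/XX./.O.; (2,2)=-1→XOO/XX./..O
ply 4, X at XOO/XXO/... | (2,0)=+1→XOO/XXO/X..*; (2,1)=+1→XOO/XXO/.X.; (2,2)=+1→XOO/XXO/..X
ply 5: XOO/XXO/X.. is terminal -1 (O); from XO./.X./... depth 6

PV length from [XO./.X./...]: 4 plies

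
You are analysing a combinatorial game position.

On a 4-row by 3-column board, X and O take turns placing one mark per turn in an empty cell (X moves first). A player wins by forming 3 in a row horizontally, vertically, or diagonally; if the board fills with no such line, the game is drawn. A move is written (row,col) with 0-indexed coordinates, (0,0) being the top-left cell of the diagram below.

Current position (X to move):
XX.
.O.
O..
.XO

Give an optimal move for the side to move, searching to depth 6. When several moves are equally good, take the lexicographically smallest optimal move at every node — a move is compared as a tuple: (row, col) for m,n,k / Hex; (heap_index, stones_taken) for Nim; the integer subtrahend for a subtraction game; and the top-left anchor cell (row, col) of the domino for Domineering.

X's best at [XX./.O./O../.XO]: (0,2)

p1 X@[XX./.O./O../.XO]: (0,2)[XXX/.O./O../.XO]+1* (1,0)[XX./XO./O../.XO]-1 (1,2)[XX./.OX/O../.XO]-1 (2,1)[XX./.O./OX./.XO]-1 (2,2)[XX./.O./O.X/.XO]-1 (3,0)[XX./.O./O../XXO]-1
p2 O@[XXX/.O./O../.XO] terminal -1; root [XX./.O./O../.XO] d6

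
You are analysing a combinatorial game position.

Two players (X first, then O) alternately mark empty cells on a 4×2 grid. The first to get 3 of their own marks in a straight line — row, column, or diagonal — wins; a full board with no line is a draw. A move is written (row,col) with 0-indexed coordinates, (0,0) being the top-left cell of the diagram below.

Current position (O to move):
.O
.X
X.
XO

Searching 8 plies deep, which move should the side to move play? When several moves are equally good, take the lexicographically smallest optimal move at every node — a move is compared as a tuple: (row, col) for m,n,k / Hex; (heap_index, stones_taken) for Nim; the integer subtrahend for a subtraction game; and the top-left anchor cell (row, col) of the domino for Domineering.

O's best at [.O/.X/X./XO]: (1,0)

p1 O@[.O/.X/X./XO]: (0,0)[OO/.X/X./XO]-1 (1,0)[.O/OX/X./XO]+0* (2,1)[.O/.X/XO/XO]-1
p2 X@[.O/OX/X./XO]: (0,0)[XO/OX/X./XO]+0* (2,1)[.O/OX/XX/XO]+0
p3 O@[XO/OX/X./XO]: (2,1)[XO/OX/XO/XO]+0*
p4 X@[XO/OX/XO/XO] terminal +0; root [.O/.X/X./XO] d8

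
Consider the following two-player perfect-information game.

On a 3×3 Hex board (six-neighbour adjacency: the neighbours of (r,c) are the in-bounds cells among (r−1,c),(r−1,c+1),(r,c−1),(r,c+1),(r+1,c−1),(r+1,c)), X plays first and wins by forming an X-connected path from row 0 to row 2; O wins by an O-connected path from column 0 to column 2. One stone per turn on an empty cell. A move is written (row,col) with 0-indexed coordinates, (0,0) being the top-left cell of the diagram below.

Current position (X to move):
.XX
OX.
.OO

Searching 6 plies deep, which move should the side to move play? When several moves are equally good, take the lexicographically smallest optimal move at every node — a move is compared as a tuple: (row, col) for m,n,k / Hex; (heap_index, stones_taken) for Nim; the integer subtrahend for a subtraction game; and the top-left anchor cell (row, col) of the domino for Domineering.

X's best at [.XX/OX./.OO]: (2,0)

[.XX/OX./.OO] X move#1: (0,0):-1/XXX/OX./.OO, (1,2):-1/.XX/OXX/.OO, (2,0):+1/.XX/OX./XOO*
[.XX/OX./XOO] end (terminal -1, O#2); searched .XX/OX./.OO to 6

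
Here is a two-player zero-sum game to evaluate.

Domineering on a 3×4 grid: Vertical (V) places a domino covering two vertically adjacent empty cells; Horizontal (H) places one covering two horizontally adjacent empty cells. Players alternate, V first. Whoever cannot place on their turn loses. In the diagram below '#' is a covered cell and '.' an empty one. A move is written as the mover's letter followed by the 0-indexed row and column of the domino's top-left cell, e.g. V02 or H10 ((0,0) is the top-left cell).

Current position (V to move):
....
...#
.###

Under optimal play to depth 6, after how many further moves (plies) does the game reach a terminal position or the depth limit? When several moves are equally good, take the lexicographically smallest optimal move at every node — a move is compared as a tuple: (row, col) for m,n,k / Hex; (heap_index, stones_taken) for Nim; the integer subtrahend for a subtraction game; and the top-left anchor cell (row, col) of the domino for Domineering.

p1 V@[..../...#/.###]: V00[#.../#..#/.###]-1 V01[.#../.#.#/.###]+1* V02[..#./..##/.###]-1 V10[..../#..#/####]-1
p2 H@[.#../.#.#/.###]: H02[.###/.#.#/.###]-1*
p3 V@[.###/.#.#/.###]: V00[####/##.#/.###]+1* V10[.###/##.#/####]+1
p4 H@[####/##.#/.###] terminal -1; root [..../...#/.###] d6

PV length from [..../...#/.###]: 3 plies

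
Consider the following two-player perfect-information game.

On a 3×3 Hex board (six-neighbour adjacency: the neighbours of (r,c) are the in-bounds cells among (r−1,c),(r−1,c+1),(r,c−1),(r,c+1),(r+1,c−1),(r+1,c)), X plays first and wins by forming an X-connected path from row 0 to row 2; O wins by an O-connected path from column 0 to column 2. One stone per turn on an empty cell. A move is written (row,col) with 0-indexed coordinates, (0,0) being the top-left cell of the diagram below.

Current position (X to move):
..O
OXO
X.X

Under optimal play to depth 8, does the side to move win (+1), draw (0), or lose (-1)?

value(..O/OXO/X.X, X) = +1

[..O/OXO/X.X] X move#1: (0,0):-1/X.O/OXO/X.X, (0,1):+1/.XO/OXO/X.X*, (2,1):-1/..O/OXO/XXX
[.XO/OXO/X.X] end (terminal -1, O#2); searched ..O/OXO/X.X to 8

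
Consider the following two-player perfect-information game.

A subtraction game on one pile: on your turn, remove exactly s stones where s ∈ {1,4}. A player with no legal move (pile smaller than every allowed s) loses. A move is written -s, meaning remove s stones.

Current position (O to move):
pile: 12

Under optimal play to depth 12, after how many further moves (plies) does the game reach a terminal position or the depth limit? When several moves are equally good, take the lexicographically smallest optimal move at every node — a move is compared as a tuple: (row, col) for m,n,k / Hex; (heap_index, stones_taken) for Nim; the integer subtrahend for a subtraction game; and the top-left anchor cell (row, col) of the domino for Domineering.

PV length from [12]: 6 plies

[12] O move#1: -1:-1/11*, -4:-1/8
[11] X move#2: -1:+1/10*, -4:+1/7
[10] O move#3: -1:-1/9*, -4:-1/6
[9] X move#4: -1:-1/8, -4:+1/5*
[5] O move#5: -1:-1/4*, -4:-1/1
[4] X move#6: -1:-1/3, -4:+1/0*
[0] end (terminal -1, O#7); searched 12 to 12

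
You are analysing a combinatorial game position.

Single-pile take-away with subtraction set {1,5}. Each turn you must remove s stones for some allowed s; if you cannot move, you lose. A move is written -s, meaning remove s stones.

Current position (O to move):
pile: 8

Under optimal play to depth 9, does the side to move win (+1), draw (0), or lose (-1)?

[8] O move#1: -1:-1/7*, -5:-1/3
[7] X move#2: -1:+1/6*, -5:+1/2
[6] O move#3: -1:-1/5*, -5:-1/1
[5] X move#4: -1:+1/4*, -5:+1/0
[4] O move#5: -1:-1/3*
[3] X move#6: -1:+1/2*
[2] O move#7: -1:-1/1*
[1] X move#8: -1:+1/0*
[0] end (terminal -1, O#9); searched 8 to 9

value(8, O) = -1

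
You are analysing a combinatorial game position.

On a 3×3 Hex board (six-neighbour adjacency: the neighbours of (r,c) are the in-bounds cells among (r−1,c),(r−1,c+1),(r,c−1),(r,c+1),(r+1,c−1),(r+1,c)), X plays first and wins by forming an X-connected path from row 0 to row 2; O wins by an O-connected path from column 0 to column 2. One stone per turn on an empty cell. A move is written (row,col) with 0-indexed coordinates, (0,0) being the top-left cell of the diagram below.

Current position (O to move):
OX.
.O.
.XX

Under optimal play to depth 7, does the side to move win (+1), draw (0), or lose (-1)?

value(OX./.O./.XX, O) = +1

ply 1, O at OX./.O./.XX | (0,2)=+1→OXO/.O./.XX*; (1,0)=+1→OX./OO./.XX; (1,2)=+1→OX./.OO/.XX; (2,0)=+1→OX./.O./OXX
ply 2, X at OXO/.O./.XX | (1,0)=-1→OXO/XO./.XX*; (1,2)=-1→OXO/.OX/.XX; (2,0)=-1→OXO/.O./XXX
ply 3, O at OXO/XO./.XX | (1,2)=-1→OXO/XOO/.XX; (2,0)=+1→OXO/XO./OXX*
ply 4: OXO/XO./OXX is terminal -1 (X); from OX./.O./.XX depth 7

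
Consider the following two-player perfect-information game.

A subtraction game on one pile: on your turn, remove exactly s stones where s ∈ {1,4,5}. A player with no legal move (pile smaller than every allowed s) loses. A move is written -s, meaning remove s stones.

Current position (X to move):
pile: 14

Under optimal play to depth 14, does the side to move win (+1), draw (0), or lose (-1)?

p1 X@[14]: -1[13]-1 -4[10]+1* -5[9]-1
p2 O@[10]: -1[9]-1* -4[6]-1 -5[5]-1
p3 X@[9]: -1[8]+1* -4[5]-1 -5[4]-1
p4 O@[8]: -1[7]-1* -4[4]-1 -5[3]-1
p5 X@[7]: -1[6]-1 -4[3]-1 -5[2]+1*
p6 O@[2]: -1[1]-1*
p7 X@[1]: -1[0]+1*
p8 O@[0] terminal -1; root [14] d14

value(14, X) = +1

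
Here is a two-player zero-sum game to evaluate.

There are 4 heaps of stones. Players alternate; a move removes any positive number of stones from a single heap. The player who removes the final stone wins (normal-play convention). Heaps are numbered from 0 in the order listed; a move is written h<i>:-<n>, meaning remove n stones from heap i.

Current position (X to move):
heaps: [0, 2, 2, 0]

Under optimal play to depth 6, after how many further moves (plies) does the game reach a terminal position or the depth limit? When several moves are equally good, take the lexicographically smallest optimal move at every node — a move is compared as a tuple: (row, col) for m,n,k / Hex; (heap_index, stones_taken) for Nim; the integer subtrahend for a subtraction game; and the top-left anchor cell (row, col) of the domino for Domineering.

PV length from [(0,2,2,0)]: 4 plies

[(0,2,2,0)] X move#1: h1:-1:-1/(0,1,2,0)*, h1:-2:-1/(0,0,2,0), h2:-1:-1/(0,2,1,0), h2:-2:-1/(0,2,0,0)
[(0,1,2,0)] O move#2: h1:-1:-1/(0,0,2,0), h2:-1:+1/(0,1,1,0)*, h2:-2:-1/(0,1,0,0)
[(0,1,1,0)] X move#3: h1:-1:-1/(0,0,1,0)*, h2:-1:-1/(0,1,0,0)
[(0,0,1,0)] O move#4: h2:-1:+1/(0,0,0,0)*
[(0,0,0,0)] end (terminal -1, X#5); searched (0,2,2,0) to 6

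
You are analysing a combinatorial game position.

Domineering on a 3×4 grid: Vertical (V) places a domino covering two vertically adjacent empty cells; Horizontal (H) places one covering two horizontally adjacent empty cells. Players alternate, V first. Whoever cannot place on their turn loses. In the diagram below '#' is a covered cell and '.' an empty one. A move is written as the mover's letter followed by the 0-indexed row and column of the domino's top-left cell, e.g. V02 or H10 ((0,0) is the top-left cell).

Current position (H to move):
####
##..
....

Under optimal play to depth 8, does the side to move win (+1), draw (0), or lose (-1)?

[####/##../....] H move#1: H12:+1/####/####/....*, H20:-1/####/##../##.., H21:-1/####/##../.##., H22:+1/####/##../..##
[####/####/....] end (terminal -1, V#2); searched ####/##../.... to 8

value(####/##../...., H) = +1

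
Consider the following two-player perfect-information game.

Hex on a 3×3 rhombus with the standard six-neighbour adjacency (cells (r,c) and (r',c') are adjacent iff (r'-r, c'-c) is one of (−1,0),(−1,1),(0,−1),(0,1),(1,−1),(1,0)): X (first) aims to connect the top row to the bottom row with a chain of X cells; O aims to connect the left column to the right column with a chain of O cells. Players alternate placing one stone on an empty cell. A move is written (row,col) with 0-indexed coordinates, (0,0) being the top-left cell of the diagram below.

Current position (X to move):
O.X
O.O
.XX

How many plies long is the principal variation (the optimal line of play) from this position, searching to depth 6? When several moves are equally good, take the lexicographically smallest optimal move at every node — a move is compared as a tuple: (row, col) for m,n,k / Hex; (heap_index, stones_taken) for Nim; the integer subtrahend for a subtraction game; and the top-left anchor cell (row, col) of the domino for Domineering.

PV length from [O.X/O.O/.XX]: 1 ply

[O.X/O.O/.XX] X move#1: (0,1):-1/OXX/O.O/.XX, (1,1):+1/O.X/OXO/.XX*, (2,0):-1/O.X/O.O/XXX
[O.X/OXO/.XX] end (terminal -1, O#2); searched O.X/O.O/.XX to 6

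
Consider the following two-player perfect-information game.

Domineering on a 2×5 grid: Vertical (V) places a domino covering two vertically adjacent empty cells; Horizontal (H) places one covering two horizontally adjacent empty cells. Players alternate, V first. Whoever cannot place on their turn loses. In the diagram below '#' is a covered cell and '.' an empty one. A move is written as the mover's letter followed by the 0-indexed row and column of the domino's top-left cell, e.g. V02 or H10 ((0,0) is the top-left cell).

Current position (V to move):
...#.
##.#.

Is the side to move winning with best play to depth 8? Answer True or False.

[...#./##.#.] V move#1: V02:+1/..##./####.*, V04:-1/...##/##.##
[..##./####.] H move#2: H00:-1/####./####.*
[####./####.] V move#3: V04:+1/#####/#####*
[#####/#####] end (terminal -1, H#4); searched ...#./##.#. to 8

V winning at [...#./##.#.]: True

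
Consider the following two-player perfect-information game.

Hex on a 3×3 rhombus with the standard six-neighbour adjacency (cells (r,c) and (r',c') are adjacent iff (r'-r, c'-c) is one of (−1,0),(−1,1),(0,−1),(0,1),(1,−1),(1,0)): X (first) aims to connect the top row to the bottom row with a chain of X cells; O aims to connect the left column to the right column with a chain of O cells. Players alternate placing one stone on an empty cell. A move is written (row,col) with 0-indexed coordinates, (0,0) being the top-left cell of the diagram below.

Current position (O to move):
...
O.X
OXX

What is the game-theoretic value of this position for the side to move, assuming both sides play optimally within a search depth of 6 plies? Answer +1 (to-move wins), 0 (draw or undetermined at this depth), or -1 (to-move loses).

p1 O@[.../O.X/OXX]: (0,0)[O../O.X/OXX]-1 (0,1)[.O./O.X/OXX]-1 (0,2)[..O/O.X/OXX]+1* (1,1)[.../OOX/OXX]-1
p2 X@[..O/O.X/OXX]: (0,0)[X.O/O.X/OXX]-1* (0,1)[.XO/O.X/OXX]-1 (1,1)[..O/OXX/OXX]-1
p3 O@[X.O/O.X/OXX]: (0,1)[XOO/O.X/OXX]+1* (1,1)[X.O/OOX/OXX]+1
p4 X@[XOO/O.X/OXX] terminal -1; root [.../O.X/OXX] d6

value(.../O.X/OXX, O) = +1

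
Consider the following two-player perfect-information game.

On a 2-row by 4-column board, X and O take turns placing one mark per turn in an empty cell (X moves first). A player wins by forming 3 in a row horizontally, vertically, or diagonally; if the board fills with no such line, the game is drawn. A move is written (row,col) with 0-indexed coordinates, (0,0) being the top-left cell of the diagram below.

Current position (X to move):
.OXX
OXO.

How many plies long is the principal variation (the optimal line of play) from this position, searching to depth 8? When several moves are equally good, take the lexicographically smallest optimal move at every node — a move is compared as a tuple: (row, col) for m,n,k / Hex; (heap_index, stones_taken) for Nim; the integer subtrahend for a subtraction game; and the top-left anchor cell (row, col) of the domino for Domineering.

PV length from [.OXX/OXO.]: 2 plies

[.OXX/OXO.] X move#1: (0,0):+0/XOXX/OXO.*, (1,3):+0/.OXX/OXOX
[XOXX/OXO.] O move#2: (1,3):+0/XOXX/OXOO*
[XOXX/OXOO] end (terminal +0, X#3); searched .OXX/OXO. to 8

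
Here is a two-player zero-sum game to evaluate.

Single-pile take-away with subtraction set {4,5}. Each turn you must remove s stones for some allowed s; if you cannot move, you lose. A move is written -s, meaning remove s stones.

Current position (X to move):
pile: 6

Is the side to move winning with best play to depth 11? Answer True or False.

p1 X@[6]: -4[2]+1* -5[1]+1
p2 O@[2] terminal -1; root [6] d11

X winning at [6]: True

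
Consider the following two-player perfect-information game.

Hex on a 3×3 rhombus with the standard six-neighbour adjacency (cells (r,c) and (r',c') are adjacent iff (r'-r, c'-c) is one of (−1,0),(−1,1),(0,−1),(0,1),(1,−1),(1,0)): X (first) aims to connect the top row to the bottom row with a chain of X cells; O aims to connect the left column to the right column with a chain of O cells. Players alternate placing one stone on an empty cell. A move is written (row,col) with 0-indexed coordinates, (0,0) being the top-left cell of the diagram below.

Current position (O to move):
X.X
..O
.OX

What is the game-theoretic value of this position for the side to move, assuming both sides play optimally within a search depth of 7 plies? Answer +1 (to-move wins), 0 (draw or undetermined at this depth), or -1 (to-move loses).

ply 1, O at X.X/..O/.OX | (0,1)=-1→XOX/..O/.OX; (1,0)=+1→X.X/O.O/.OX*; (1,1)=+1→X.X/.OO/.OX; (2,0)=+1→X.X/..O/OOX
ply 2, X at X.X/O.O/.OX | (0,1)=-1→XXX/O.O/.OX*; (1,1)=-1→X.X/OXO/.OX; (2,0)=-1→X.X/O.O/XOX
ply 3, O at XXX/O.O/.OX | (1,1)=+1→XXX/OOO/.OX*; (2,0)=+1→XXX/O.O/OOX
ply 4: XXX/OOO/.OX is terminal -1 (X); from X.X/..O/.OX depth 7

value(X.X/..O/.OX, O) = +1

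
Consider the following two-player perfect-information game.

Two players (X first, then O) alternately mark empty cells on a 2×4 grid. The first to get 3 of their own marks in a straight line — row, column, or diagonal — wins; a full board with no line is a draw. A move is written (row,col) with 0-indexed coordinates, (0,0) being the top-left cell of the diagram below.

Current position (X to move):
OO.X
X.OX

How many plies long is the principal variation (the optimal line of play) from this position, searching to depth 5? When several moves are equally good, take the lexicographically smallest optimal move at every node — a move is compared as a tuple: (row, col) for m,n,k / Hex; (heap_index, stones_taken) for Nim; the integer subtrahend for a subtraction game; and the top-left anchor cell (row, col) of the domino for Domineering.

ply 1, X at OO.X/X.OX | (0,2)=+0→OOXX/X.OX*; (1,1)=-1→OO.X/XXOX
ply 2, O at OOXX/X.OX | (1,1)=+0→OOXX/XOOX*
ply 3: OOXX/XOOX is terminal +0 (X); from OO.X/X.OX depth 5

PV length from [OO.X/X.OX]: 2 plies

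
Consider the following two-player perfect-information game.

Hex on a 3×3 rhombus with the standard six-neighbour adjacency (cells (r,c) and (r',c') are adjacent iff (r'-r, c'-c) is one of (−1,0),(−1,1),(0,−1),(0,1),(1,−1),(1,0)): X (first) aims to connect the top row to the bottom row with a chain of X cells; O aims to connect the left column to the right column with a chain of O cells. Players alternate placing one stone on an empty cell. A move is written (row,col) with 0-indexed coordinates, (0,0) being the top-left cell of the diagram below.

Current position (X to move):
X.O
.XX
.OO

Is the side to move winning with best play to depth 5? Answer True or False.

X winning at [X.O/.XX/.OO]: True

[X.O/.XX/.OO] X move#1: (0,1):-1/XXO/.XX/.OO, (1,0):-1/X.O/XXX/.OO, (2,0):+1/X.O/.XX/XOO*
[X.O/.XX/XOO] O move#2: (0,1):-1/XOO/.XX/XOO*, (1,0):-1/X.O/OXX/XOO
[XOO/.XX/XOO] X move#3: (1,0):+1/XOO/XXX/XOO*
[XOO/XXX/XOO] end (terminal -1, O#4); searched X.O/.XX/.OO to 5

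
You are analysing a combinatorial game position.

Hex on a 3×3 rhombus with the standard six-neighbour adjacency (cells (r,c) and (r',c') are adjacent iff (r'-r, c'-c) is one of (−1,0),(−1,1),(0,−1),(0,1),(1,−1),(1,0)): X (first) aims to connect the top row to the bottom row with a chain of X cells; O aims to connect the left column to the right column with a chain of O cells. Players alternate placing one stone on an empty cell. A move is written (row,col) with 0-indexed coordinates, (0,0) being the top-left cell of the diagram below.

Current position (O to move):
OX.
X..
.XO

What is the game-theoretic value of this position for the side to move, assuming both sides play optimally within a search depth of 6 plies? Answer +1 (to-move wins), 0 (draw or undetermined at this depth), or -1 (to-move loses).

[OX./X../.XO] O move#1: (0,2):-1/OXO/X../.XO*, (1,1):-1/OX./XO./.XO, (1,2):-1/OX./X.O/.XO, (2,0):-1/OX./X../OXO
[OXO/X../.XO] X move#2: (1,1):+1/OXO/XX./.XO*, (1,2):+1/OXO/X.X/.XO, (2,0):+1/OXO/X../XXO
[OXO/XX./.XO] end (terminal -1, O#3); searched OX./X../.XO to 6

value(OX./X../.XO, O) = -1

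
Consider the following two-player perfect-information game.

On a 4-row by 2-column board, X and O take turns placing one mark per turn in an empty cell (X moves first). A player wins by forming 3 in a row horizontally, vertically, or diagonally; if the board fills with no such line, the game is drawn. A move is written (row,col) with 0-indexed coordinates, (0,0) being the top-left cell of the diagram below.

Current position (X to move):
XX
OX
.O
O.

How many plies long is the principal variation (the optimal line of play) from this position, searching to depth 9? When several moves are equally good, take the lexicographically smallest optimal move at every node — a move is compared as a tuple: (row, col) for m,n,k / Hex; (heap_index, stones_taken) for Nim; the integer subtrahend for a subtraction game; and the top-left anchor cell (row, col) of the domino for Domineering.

ply 1, X at XX/OX/.O/O. | (2,0)=+0→XX/OX/XO/O.*; (3,1)=-1→XX/OX/.O/OX
ply 2, O at XX/OX/XO/O. | (3,1)=+0→XX/OX/XO/OO*
ply 3: XX/OX/XO/OO is terminal +0 (X); from XX/OX/.O/O. depth 9

PV length from [XX/OX/.O/O.]: 2 plies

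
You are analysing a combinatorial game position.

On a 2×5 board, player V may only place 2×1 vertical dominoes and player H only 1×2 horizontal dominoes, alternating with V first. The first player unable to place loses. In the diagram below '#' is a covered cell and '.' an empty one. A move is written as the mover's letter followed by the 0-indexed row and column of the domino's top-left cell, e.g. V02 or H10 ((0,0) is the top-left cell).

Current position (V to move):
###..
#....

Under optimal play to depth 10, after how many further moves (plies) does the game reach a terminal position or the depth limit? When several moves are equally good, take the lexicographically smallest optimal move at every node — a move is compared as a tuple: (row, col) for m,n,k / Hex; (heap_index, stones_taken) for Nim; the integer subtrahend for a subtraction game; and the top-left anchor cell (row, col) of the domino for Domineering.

PV length from [###../#....]: 3 plies

p1 V@[###../#....]: V03[####./#..#.]+1* V04[###.#/#...#]-1
p2 H@[####./#..#.]: H11[####./####.]-1*
p3 V@[####./####.]: V04[#####/#####]+1*
p4 H@[#####/#####] terminal -1; root [###../#....] d10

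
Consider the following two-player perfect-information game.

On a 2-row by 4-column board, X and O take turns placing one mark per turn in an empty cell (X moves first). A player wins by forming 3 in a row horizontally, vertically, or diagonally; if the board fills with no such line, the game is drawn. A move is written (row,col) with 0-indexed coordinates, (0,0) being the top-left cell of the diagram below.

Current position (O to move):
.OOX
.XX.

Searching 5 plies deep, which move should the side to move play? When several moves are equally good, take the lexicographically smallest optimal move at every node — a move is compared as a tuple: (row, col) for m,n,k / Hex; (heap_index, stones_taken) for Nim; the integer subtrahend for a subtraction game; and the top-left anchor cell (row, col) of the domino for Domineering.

ply 1, O at .OOX/.XX. | (0,0)=+1→OOOX/.XX.*; (1,0)=-1→.OOX/OXX.; (1,3)=-1→.OOX/.XXO
ply 2: OOOX/.XX. is terminal -1 (X); from .OOX/.XX. depth 5

O's best at [.OOX/.XX.]: (0,0)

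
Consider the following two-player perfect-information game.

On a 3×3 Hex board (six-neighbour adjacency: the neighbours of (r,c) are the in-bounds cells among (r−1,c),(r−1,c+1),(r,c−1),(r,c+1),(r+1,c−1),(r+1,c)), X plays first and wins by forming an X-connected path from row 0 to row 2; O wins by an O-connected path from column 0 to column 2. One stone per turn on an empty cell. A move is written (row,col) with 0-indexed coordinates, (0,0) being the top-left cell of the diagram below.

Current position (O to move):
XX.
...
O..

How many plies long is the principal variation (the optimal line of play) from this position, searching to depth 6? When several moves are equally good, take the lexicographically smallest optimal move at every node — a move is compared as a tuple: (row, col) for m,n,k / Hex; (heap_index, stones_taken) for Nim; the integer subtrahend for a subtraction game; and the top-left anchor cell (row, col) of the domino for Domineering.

PV length from [XX./.../O..]: 3 plies

[XX./.../O..] O move#1: (0,2):+1/XXO/.../O..*, (1,0):-1/XX./O../O.., (1,1):+1/XX./.O./O.., (1,2):+1/XX./..O/O.., (2,1):+1/XX./.../OO., (2,2):+1/XX./.../O.O
[XXO/.../O..] X move#2: (1,0):-1/XXO/X../O..*, (1,1):-1/XXO/.X./O.., (1,2):-1/XXO/..X/O.., (2,1):-1/XXO/.../OX., (2,2):-1/XXO/.../O.X
[XXO/X../O..] O move#3: (1,1):+1/XXO/XO./O..*, (1,2):+1/XXO/X.O/O.., (2,1):+1/XXO/X../OO., (2,2):+1/XXO/X../O.O
[XXO/XO./O..] end (terminal -1, X#4); searched XX./.../O.. to 6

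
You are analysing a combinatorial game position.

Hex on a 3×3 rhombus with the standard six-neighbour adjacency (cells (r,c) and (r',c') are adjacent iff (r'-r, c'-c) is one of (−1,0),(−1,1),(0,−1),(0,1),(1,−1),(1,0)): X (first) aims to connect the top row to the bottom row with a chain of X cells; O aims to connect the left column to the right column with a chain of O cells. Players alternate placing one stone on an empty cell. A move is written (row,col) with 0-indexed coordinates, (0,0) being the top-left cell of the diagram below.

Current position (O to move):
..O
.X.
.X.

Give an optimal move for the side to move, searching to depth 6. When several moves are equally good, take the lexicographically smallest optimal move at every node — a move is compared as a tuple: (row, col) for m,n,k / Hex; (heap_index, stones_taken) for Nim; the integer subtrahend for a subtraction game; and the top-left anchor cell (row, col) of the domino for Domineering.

p1 O@[..O/.X./.X.]: (0,0)[O.O/.X./.X.]-1 (0,1)[.OO/.X./.X.]+1* (1,0)[..O/OX./.X.]-1 (1,2)[..O/.XO/.X.]-1 (2,0)[..O/.X./OX.]-1 (2,2)[..O/.X./.XO]-1
p2 X@[.OO/.X./.X.]: (0,0)[XOO/.X./.X.]-1* (1,0)[.OO/XX./.X.]-1 (1,2)[.OO/.XX/.X.]-1 (2,0)[.OO/.X./XX.]-1 (2,2)[.OO/.X./.XX]-1
p3 O@[XOO/.X./.X.]: (1,0)[XOO/OX./.X.]+1* (1,2)[XOO/.XO/.X.]-1 (2,0)[XOO/.X./OX.]-1 (2,2)[XOO/.X./.XO]-1
p4 X@[XOO/OX./.X.] terminal -1; root [..O/.X./.X.] d6

O's best at [..O/.X./.X.]: (0,1)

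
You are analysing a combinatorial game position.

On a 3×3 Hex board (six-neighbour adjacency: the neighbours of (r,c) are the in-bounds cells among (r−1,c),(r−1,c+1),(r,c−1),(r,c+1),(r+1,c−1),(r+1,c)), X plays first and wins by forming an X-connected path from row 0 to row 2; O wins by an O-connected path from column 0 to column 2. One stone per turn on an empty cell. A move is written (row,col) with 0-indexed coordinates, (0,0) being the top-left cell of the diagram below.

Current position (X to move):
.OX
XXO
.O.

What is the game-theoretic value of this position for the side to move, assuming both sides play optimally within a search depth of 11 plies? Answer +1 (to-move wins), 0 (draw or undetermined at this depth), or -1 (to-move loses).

value(.OX/XXO/.O., X) = +1

[.OX/XXO/.O.] X move#1: (0,0):-1/XOX/XXO/.O., (2,0):+1/.OX/XXO/XO.*, (2,2):-1/.OX/XXO/.OX
[.OX/XXO/XO.] end (terminal -1, O#2); searched .OX/XXO/.O. to 11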